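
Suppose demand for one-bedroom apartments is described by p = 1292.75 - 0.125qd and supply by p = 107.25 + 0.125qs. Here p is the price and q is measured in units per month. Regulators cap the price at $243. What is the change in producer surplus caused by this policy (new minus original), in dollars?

-1331698

Rearranging demand gives qd = 10342 - 8p; rearranging supply gives qs = 8p - 858. Setting quantity demanded equal to quantity supplied, 10342 - 8p = 8p - 858, gives p* = 700 and q* = 4742.
Since 243 < 700, the ceiling is binding.
At p = 243: qd = 10342 - 8·243 = 8398 and qs = 8·243 - 858 = 1086.
Producer surplus without the control is ½ · (700 - 107.25) · 4742 = 1405410.25.
With the ceiling, producers sell 1086 units at 243, so PS = ½ · (243 - 107.25) · 1086 = 73712.25.
Change in producer surplus = 73712.25 - 1405410.25 = -1331698.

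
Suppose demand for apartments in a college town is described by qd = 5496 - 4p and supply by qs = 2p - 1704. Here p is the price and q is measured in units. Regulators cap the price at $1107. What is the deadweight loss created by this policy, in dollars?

Without the control the market clears where 5496 - 4p = 2p - 1704, i.e. p* = 1200 and q* = 696.
Because the ceiling (1107) lies below the market-clearing price, it is binding.
At p = 1107: qd = 5496 - 4·1107 = 1068 and qs = 2·1107 - 1704 = 510.
Quantity traded falls to 510. At q = 510 the demand price is (5496 - 510)/4 = 1246.5 and the supply price is (1704 + 510)/2 = 1107.
Deadweight loss = ½ · (1246.5 - 1107) · (696 - 510) = ½ · 139.5 · 186 = 12973.5.

12973.5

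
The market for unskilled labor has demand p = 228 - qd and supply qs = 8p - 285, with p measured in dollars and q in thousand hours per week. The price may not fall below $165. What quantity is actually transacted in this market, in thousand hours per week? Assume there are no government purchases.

63

Rearranging demand gives qd = 228 - p. Equilibrium: 228 - p = 8p - 285, so 513 = 9p and p* = 57, q* = 171.
Since 165 > 57, the floor is binding.
At p = 165: qd = 228 - 165 = 63 and qs = 8·165 - 285 = 1035.
The quantity actually transacted is the short side, demand: 63.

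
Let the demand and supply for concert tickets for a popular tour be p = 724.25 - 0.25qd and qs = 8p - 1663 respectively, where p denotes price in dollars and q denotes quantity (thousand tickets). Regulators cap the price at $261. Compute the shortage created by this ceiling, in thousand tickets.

Rearranging demand gives qd = 2897 - 4p. Equilibrium: 2897 - 4p = 8p - 1663, so 4560 = 12p and p* = 380, q* = 1377.
The ceiling of 261 is below the equilibrium price 380, so it binds.
At p = 261: qd = 2897 - 4·261 = 1853 and qs = 8·261 - 1663 = 425.
Shortage = qd - qs = 1853 - 425 = 1428.

1428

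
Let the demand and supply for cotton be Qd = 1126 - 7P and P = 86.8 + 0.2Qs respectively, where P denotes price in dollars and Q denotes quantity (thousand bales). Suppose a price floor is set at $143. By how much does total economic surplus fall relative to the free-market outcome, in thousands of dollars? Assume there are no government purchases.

Rearranging supply gives Qs = 5P - 434. Without the control the market clears where 1126 - 7P = 5P - 434, i.e. P* = 130 and Q* = 216.
Because the floor (143) lies above the market-clearing price, it is binding.
At P = 143: Qd = 1126 - 7·143 = 125 and Qs = 5·143 - 434 = 281.
Quantity traded falls to 125. At Q = 125 the demand price is (1126 - 125)/7 = 143 and the supply price is (434 + 125)/5 = 111.8.
Deadweight loss = ½ · (143 - 111.8) · (216 - 125) = ½ · 31.2 · 91 = 1419.6.

1419.6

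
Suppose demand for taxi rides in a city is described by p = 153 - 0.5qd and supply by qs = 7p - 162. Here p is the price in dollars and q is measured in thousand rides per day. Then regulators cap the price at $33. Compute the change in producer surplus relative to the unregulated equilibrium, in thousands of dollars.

-2574.5

Rearranging demand gives qd = 306 - 2p. Equilibrium: 306 - 2p = 7p - 162, so 468 = 9p and p* = 52, q* = 202.
Since 33 < 52, the ceiling is binding.
At p = 33: qd = 306 - 2·33 = 240 and qs = 7·33 - 162 = 69.
Producer surplus without the control is ½ · (52 - 162/7) · 202 = 20402/7.
With the ceiling, producers sell 69 units at 33, so PS = ½ · (33 - 162/7) · 69 = 4761/14.
Change in producer surplus = 4761/14 - 20402/7 = -2574.5.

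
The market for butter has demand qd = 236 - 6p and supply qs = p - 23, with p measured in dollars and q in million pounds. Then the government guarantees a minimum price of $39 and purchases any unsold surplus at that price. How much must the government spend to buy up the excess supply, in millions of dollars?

546

In a free market, 236 - 6p = p - 23 gives the equilibrium p* = 37, q* = 14.
Since 39 > 37, the floor is binding.
At p = 39: qd = 236 - 6·39 = 2 and qs = 39 - 23 = 16.
Surplus = qs - qd = 14.
Government expenditure = surplus × support price = 14 × 39 = 546.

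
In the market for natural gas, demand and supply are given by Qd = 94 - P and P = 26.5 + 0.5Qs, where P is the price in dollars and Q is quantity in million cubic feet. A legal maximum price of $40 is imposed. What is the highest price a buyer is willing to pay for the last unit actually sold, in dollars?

Rearranging supply gives Qs = 2P - 53. Setting quantity demanded equal to quantity supplied, 94 - P = 2P - 53, gives P* = 49 and Q* = 45.
Because the ceiling (40) lies below the market-clearing price, it is binding.
At P = 40: Qd = 94 - 40 = 54 and Qs = 2·40 - 53 = 27.
Only 27 units reach the market. On the demand curve, the marginal buyer's willingness to pay at Q = 27 is (94 - 27) = 67.

67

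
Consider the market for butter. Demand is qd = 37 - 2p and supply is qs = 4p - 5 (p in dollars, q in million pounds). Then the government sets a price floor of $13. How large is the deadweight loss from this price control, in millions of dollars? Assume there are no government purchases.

Without the control the market clears where 37 - 2p = 4p - 5, i.e. p* = 7 and q* = 23.
Since 13 > 7, the floor is binding.
At p = 13: qd = 37 - 2·13 = 11 and qs = 4·13 - 5 = 47.
Quantity traded falls to 11. At q = 11 the demand price is (37 - 11)/2 = 13 and the supply price is (5 + 11)/4 = 4.
Deadweight loss = ½ · (13 - 4) · (23 - 11) = ½ · 9 · 12 = 54.

54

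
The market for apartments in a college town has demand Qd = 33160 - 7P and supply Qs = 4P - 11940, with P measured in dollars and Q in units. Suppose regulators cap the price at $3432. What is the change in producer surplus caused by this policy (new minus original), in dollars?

Setting quantity demanded equal to quantity supplied, 33160 - 7P = 4P - 11940, gives P* = 4100 and Q* = 4460.
Because the ceiling (3432) lies below the market-clearing price, it is binding.
At P = 3432: Qd = 33160 - 7·3432 = 9136 and Qs = 4·3432 - 11940 = 1788.
Producer surplus without the control is ½ · (4100 - 2985) · 4460 = 2486450.
With the ceiling, producers sell 1788 units at 3432, so PS = ½ · (3432 - 2985) · 1788 = 399618.
Change in producer surplus = 399618 - 2486450 = -2086832.

-2086832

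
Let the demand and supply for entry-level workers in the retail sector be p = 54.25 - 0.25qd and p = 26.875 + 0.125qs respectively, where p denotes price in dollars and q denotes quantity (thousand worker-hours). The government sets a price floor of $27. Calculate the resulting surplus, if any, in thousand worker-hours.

Rearranging demand gives qd = 217 - 4p; rearranging supply gives qs = 8p - 215. Without the control the market clears where 217 - 4p = 8p - 215, i.e. p* = 36 and q* = 73.
Since 27 is below p* = 36, the floor does not bind and the free-market outcome prevails.
Since the control does not bind, there is no surplus.

0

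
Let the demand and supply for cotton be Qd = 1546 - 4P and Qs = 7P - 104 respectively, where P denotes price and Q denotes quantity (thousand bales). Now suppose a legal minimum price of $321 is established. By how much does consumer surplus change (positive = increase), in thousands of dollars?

-103284

Equilibrium: 1546 - 4P = 7P - 104, so 1650 = 11P and P* = 150, Q* = 946.
The floor of 321 is above the equilibrium price 150, so it binds.
At P = 321: Qd = 1546 - 4·321 = 262 and Qs = 7·321 - 104 = 2143.
Consumer surplus without the control is ½ · (386.5 - 150) · 946 = 111864.5.
With the floor, consumers buy 262 units at 321, so CS = ½ · (386.5 - 321) · 262 = 8580.5.
Change in consumer surplus = 8580.5 - 111864.5 = -103284.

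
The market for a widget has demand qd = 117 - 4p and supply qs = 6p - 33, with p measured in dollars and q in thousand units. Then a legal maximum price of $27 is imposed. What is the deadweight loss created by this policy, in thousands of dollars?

0

Setting quantity demanded equal to quantity supplied, 117 - 4p = 6p - 33, gives p* = 15 and q* = 57.
The ceiling of 27 is above the equilibrium price 15, so it is not binding; the market clears at p* = 15, q* = 57.
Since the control does not bind, no trades are prevented and deadweight loss is zero.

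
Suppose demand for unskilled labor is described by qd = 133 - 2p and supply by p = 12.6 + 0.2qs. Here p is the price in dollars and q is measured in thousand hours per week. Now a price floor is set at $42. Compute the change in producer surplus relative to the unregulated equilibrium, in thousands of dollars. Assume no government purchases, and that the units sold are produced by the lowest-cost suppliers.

607.6

Rearranging supply gives qs = 5p - 63. Equilibrium: 133 - 2p = 5p - 63, so 196 = 7p and p* = 28, q* = 77.
Since 42 > 28, the floor is binding.
At p = 42: qd = 133 - 2·42 = 49 and qs = 5·42 - 63 = 147.
Producer surplus without the control is ½ · (28 - 12.6) · 77 = 592.9.
With the floor, 49 units are sold at 42. The supply price at q = 49 is 22.4, so PS = ½ · [(42 - 12.6) + (42 - 22.4)] · 49 = 1200.5.
Change in producer surplus = 1200.5 - 592.9 = 607.6.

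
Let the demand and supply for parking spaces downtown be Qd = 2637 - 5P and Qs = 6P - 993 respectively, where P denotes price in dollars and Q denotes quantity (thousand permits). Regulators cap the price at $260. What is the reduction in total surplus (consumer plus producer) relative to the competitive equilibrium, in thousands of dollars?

32340

Equilibrium: 2637 - 5P = 6P - 993, so 3630 = 11P and P* = 330, Q* = 987.
The ceiling of 260 is below the equilibrium price 330, so it binds.
At P = 260: Qd = 2637 - 5·260 = 1337 and Qs = 6·260 - 993 = 567.
Quantity traded falls to 567. At Q = 567 the demand price is (2637 - 567)/5 = 414 and the supply price is (993 + 567)/6 = 260.
Deadweight loss = ½ · (414 - 260) · (987 - 567) = ½ · 154 · 420 = 32340.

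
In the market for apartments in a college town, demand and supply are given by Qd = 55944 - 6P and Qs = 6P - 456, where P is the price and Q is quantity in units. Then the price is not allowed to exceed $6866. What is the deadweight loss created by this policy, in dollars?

0

Equilibrium: 55944 - 6P = 6P - 456, so 56400 = 12P and P* = 4700, Q* = 27744.
The ceiling of 6866 is above the equilibrium price 4700, so it is not binding; the market clears at P* = 4700, Q* = 27744.
Since the control does not bind, no trades are prevented and deadweight loss is zero.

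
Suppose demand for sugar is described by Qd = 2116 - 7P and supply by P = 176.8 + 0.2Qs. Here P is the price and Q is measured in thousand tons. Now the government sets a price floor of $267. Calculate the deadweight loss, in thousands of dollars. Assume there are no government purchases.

2427.6

Rearranging supply gives Qs = 5P - 884. Without the control the market clears where 2116 - 7P = 5P - 884, i.e. P* = 250 and Q* = 366.
Since 267 > 250, the floor is binding.
At P = 267: Qd = 2116 - 7·267 = 247 and Qs = 5·267 - 884 = 451.
Quantity traded falls to 247. At Q = 247 the demand price is (2116 - 247)/7 = 267 and the supply price is (884 + 247)/5 = 226.2.
Deadweight loss = ½ · (267 - 226.2) · (366 - 247) = ½ · 40.8 · 119 = 2427.6.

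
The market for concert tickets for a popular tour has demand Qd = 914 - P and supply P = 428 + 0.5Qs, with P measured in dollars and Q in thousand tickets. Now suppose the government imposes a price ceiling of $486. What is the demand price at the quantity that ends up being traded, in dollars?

798

Rearranging supply gives Qs = 2P - 856. Equilibrium: 914 - P = 2P - 856, so 1770 = 3P and P* = 590, Q* = 324.
The ceiling of 486 is below the equilibrium price 590, so it binds.
At P = 486: Qd = 914 - 486 = 428 and Qs = 2·486 - 856 = 116.
Only 116 units reach the market. On the demand curve, the marginal buyer's willingness to pay at Q = 116 is (914 - 116) = 798.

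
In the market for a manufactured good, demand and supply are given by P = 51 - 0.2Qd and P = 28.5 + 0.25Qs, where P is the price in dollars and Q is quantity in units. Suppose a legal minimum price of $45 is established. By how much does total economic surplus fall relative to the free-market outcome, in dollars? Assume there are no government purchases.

90

Rearranging demand gives Qd = 255 - 5P; rearranging supply gives Qs = 4P - 114. Setting quantity demanded equal to quantity supplied, 255 - 5P = 4P - 114, gives P* = 41 and Q* = 50.
Since 45 > 41, the floor is binding.
At P = 45: Qd = 255 - 5·45 = 30 and Qs = 4·45 - 114 = 66.
Quantity traded falls to 30. At Q = 30 the demand price is (255 - 30)/5 = 45 and the supply price is (114 + 30)/4 = 36.
Deadweight loss = ½ · (45 - 36) · (50 - 30) = ½ · 9 · 20 = 90.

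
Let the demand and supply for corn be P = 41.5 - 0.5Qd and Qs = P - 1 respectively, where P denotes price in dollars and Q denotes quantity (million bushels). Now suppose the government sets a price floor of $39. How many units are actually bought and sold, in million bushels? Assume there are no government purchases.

Rearranging demand gives Qd = 83 - 2P. Setting quantity demanded equal to quantity supplied, 83 - 2P = P - 1, gives P* = 28 and Q* = 27.
Since 39 > 28, the floor is binding.
At P = 39: Qd = 83 - 2·39 = 5 and Qs = 39 - 1 = 38.
The quantity actually transacted is the short side, demand: 5.

5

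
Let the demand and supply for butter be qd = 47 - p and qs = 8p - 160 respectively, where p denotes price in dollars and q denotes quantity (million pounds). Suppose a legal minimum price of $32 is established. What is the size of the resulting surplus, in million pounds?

81

Setting quantity demanded equal to quantity supplied, 47 - p = 8p - 160, gives p* = 23 and q* = 24.
The floor of 32 is above the equilibrium price 23, so it binds.
At p = 32: qd = 47 - 32 = 15 and qs = 8·32 - 160 = 96.
Surplus = qs - qd = 96 - 15 = 81.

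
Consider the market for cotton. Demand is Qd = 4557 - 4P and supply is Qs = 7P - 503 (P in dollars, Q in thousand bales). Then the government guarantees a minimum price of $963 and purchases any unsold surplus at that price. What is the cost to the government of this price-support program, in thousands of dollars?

5328279

Equilibrium: 4557 - 4P = 7P - 503, so 5060 = 11P and P* = 460, Q* = 2717.
The floor of 963 is above the equilibrium price 460, so it binds.
At P = 963: Qd = 4557 - 4·963 = 705 and Qs = 7·963 - 503 = 6238.
Surplus = Qs - Qd = 5533.
Government expenditure = surplus × support price = 5533 × 963 = 5328279.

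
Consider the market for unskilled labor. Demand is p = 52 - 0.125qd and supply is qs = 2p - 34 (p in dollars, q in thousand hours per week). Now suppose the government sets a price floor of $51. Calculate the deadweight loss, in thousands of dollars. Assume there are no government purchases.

720

Rearranging demand gives qd = 416 - 8p. Setting quantity demanded equal to quantity supplied, 416 - 8p = 2p - 34, gives p* = 45 and q* = 56.
Since 51 > 45, the floor is binding.
At p = 51: qd = 416 - 8·51 = 8 and qs = 2·51 - 34 = 68.
Quantity traded falls to 8. At q = 8 the demand price is (416 - 8)/8 = 51 and the supply price is (34 + 8)/2 = 21.
Deadweight loss = ½ · (51 - 21) · (56 - 8) = ½ · 30 · 48 = 720.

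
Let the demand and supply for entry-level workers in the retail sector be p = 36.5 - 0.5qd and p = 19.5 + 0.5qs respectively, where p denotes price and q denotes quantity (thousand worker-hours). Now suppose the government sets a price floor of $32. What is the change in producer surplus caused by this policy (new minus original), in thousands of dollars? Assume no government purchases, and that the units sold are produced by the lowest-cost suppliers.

Rearranging demand gives qd = 73 - 2p; rearranging supply gives qs = 2p - 39. Setting quantity demanded equal to quantity supplied, 73 - 2p = 2p - 39, gives p* = 28 and q* = 17.
The floor of 32 is above the equilibrium price 28, so it binds.
At p = 32: qd = 73 - 2·32 = 9 and qs = 2·32 - 39 = 25.
Producer surplus without the control is ½ · (28 - 19.5) · 17 = 72.25.
With the floor, 9 units are sold at 32. The supply price at q = 9 is 24, so PS = ½ · [(32 - 19.5) + (32 - 24)] · 9 = 92.25.
Change in producer surplus = 92.25 - 72.25 = 20.

20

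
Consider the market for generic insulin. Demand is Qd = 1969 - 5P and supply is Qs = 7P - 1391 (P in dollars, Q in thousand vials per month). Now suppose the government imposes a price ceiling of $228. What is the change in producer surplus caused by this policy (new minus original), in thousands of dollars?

Setting quantity demanded equal to quantity supplied, 1969 - 5P = 7P - 1391, gives P* = 280 and Q* = 569.
The ceiling of 228 is below the equilibrium price 280, so it binds.
At P = 228: Qd = 1969 - 5·228 = 829 and Qs = 7·228 - 1391 = 205.
Producer surplus without the control is ½ · (280 - 1391/7) · 569 = 323761/14.
With the ceiling, producers sell 205 units at 228, so PS = ½ · (228 - 1391/7) · 205 = 42025/14.
Change in producer surplus = 42025/14 - 323761/14 = -20124.

-20124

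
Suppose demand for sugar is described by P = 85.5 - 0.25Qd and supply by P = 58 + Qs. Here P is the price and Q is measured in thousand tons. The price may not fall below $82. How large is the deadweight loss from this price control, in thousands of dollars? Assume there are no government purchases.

Rearranging demand gives Qd = 342 - 4P; rearranging supply gives Qs = P - 58. Equilibrium: 342 - 4P = P - 58, so 400 = 5P and P* = 80, Q* = 22.
Since 82 > 80, the floor is binding.
At P = 82: Qd = 342 - 4·82 = 14 and Qs = 82 - 58 = 24.
Quantity traded falls to 14. At Q = 14 the demand price is (342 - 14)/4 = 82 and the supply price is 58 + 14 = 72.
Deadweight loss = ½ · (82 - 72) · (22 - 14) = ½ · 10 · 8 = 40.

40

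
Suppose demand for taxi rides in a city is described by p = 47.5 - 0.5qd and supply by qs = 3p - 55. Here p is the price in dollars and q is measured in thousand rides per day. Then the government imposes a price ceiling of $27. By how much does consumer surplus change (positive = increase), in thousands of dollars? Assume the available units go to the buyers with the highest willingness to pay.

57.75

Rearranging demand gives qd = 95 - 2p. In a free market, 95 - 2p = 3p - 55 gives the equilibrium p* = 30, q* = 35.
Because the ceiling (27) lies below the market-clearing price, it is binding.
At p = 27: qd = 95 - 2·27 = 41 and qs = 3·27 - 55 = 26.
Consumer surplus without the control is ½ · (47.5 - 30) · 35 = 306.25.
With the ceiling, 26 units are sold at 27 (assume they go to the highest-value buyers). The demand price at q = 26 is 34.5, so CS = ½ · [(47.5 - 27) + (34.5 - 27)] · 26 = 364.
Change in consumer surplus = 364 - 306.25 = 57.75.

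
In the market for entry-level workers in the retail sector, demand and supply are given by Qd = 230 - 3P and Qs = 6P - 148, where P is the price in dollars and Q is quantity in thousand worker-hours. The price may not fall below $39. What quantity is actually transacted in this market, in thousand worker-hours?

104

Without the control the market clears where 230 - 3P = 6P - 148, i.e. P* = 42 and Q* = 104.
Since 39 is below P* = 42, the floor does not bind and the free-market outcome prevails.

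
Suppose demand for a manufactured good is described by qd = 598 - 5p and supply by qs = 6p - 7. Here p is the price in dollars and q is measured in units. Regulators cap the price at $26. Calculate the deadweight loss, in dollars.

5550.6

Setting quantity demanded equal to quantity supplied, 598 - 5p = 6p - 7, gives p* = 55 and q* = 323.
Because the ceiling (26) lies below the market-clearing price, it is binding.
At p = 26: qd = 598 - 5·26 = 468 and qs = 6·26 - 7 = 149.
Quantity traded falls to 149. At q = 149 the demand price is (598 - 149)/5 = 89.8 and the supply price is (7 + 149)/6 = 26.
Deadweight loss = ½ · (89.8 - 26) · (323 - 149) = ½ · 63.8 · 174 = 5550.6.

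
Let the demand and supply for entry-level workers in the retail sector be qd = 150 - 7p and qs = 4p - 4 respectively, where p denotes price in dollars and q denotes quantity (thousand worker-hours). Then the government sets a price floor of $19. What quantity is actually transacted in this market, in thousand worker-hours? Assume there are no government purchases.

17

Without the control the market clears where 150 - 7p = 4p - 4, i.e. p* = 14 and q* = 52.
Since 19 > 14, the floor is binding.
At p = 19: qd = 150 - 7·19 = 17 and qs = 4·19 - 4 = 72.
The quantity actually transacted is the short side, demand: 17.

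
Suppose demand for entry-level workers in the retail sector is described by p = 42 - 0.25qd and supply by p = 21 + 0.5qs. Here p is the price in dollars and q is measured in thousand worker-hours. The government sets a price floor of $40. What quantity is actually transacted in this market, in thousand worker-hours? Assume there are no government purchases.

8

Rearranging demand gives qd = 168 - 4p; rearranging supply gives qs = 2p - 42. Without the control the market clears where 168 - 4p = 2p - 42, i.e. p* = 35 and q* = 28.
Since 40 > 35, the floor is binding.
At p = 40: qd = 168 - 4·40 = 8 and qs = 2·40 - 42 = 38.
The quantity actually transacted is the short side, demand: 8.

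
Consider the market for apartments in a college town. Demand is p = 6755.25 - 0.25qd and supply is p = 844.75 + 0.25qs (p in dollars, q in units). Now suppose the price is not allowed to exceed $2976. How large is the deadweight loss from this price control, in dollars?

2715904

Rearranging demand gives qd = 27021 - 4p; rearranging supply gives qs = 4p - 3379. In a free market, 27021 - 4p = 4p - 3379 gives the equilibrium p* = 3800, q* = 11821.
Since 2976 < 3800, the ceiling is binding.
At p = 2976: qd = 27021 - 4·2976 = 15117 and qs = 4·2976 - 3379 = 8525.
Quantity traded falls to 8525. At q = 8525 the demand price is (27021 - 8525)/4 = 4624 and the supply price is (3379 + 8525)/4 = 2976.
Deadweight loss = ½ · (4624 - 2976) · (11821 - 8525) = ½ · 1648 · 3296 = 2715904.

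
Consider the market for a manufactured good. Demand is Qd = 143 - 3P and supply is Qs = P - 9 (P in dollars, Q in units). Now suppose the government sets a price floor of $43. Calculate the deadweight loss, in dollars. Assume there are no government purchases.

Equilibrium: 143 - 3P = P - 9, so 152 = 4P and P* = 38, Q* = 29.
Because the floor (43) lies above the market-clearing price, it is binding.
At P = 43: Qd = 143 - 3·43 = 14 and Qs = 43 - 9 = 34.
Quantity traded falls to 14. At Q = 14 the demand price is (143 - 14)/3 = 43 and the supply price is 9 + 14 = 23.
Deadweight loss = ½ · (43 - 23) · (29 - 14) = ½ · 20 · 15 = 150.

150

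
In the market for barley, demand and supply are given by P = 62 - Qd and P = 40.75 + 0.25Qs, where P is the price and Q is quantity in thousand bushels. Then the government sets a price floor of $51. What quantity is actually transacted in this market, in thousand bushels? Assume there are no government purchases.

11

Rearranging demand gives Qd = 62 - P; rearranging supply gives Qs = 4P - 163. Setting quantity demanded equal to quantity supplied, 62 - P = 4P - 163, gives P* = 45 and Q* = 17.
The floor of 51 is above the equilibrium price 45, so it binds.
At P = 51: Qd = 62 - 51 = 11 and Qs = 4·51 - 163 = 41.
The quantity actually transacted is the short side, demand: 11.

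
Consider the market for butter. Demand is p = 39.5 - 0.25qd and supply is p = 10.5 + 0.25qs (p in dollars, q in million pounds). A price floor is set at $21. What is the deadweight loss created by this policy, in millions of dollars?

0

Rearranging demand gives qd = 158 - 4p; rearranging supply gives qs = 4p - 42. In a free market, 158 - 4p = 4p - 42 gives the equilibrium p* = 25, q* = 58.
Since 21 is below p* = 25, the floor does not bind and the free-market outcome prevails.
Since the control does not bind, no trades are prevented and deadweight loss is zero.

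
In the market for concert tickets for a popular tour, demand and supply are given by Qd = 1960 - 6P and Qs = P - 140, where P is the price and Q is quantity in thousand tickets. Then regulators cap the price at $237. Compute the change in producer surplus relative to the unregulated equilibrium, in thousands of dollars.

-8095.5

In a free market, 1960 - 6P = P - 140 gives the equilibrium P* = 300, Q* = 160.
Because the ceiling (237) lies below the market-clearing price, it is binding.
At P = 237: Qd = 1960 - 6·237 = 538 and Qs = 237 - 140 = 97.
Producer surplus without the control is ½ · (300 - 140) · 160 = 12800.
With the ceiling, producers sell 97 units at 237, so PS = ½ · (237 - 140) · 97 = 4704.5.
Change in producer surplus = 4704.5 - 12800 = -8095.5.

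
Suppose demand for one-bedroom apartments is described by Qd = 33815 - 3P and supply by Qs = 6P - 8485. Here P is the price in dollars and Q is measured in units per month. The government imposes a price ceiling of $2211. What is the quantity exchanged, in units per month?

Setting quantity demanded equal to quantity supplied, 33815 - 3P = 6P - 8485, gives P* = 4700 and Q* = 19715.
Since 2211 < 4700, the ceiling is binding.
At P = 2211: Qd = 33815 - 3·2211 = 27182 and Qs = 6·2211 - 8485 = 4781.
The quantity actually transacted is the short side, supply: 4781.

4781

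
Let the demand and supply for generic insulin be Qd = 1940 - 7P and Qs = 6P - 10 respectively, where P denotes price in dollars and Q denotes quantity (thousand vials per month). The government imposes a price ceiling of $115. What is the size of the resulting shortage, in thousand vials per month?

455

Setting quantity demanded equal to quantity supplied, 1940 - 7P = 6P - 10, gives P* = 150 and Q* = 890.
Since 115 < 150, the ceiling is binding.
At P = 115: Qd = 1940 - 7·115 = 1135 and Qs = 6·115 - 10 = 680.
Shortage = Qd - Qs = 1135 - 680 = 455.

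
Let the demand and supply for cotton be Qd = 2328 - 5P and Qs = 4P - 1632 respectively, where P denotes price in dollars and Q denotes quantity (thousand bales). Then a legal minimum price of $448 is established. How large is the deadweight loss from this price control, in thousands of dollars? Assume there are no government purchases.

Without the control the market clears where 2328 - 5P = 4P - 1632, i.e. P* = 440 and Q* = 128.
Since 448 > 440, the floor is binding.
At P = 448: Qd = 2328 - 5·448 = 88 and Qs = 4·448 - 1632 = 160.
Quantity traded falls to 88. At Q = 88 the demand price is (2328 - 88)/5 = 448 and the supply price is (1632 + 88)/4 = 430.
Deadweight loss = ½ · (448 - 430) · (128 - 88) = ½ · 18 · 40 = 360.

360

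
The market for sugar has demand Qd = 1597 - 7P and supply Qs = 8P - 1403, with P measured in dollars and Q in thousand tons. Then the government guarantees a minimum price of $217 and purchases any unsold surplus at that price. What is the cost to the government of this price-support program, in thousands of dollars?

55335

Equilibrium: 1597 - 7P = 8P - 1403, so 3000 = 15P and P* = 200, Q* = 197.
The floor of 217 is above the equilibrium price 200, so it binds.
At P = 217: Qd = 1597 - 7·217 = 78 and Qs = 8·217 - 1403 = 333.
Surplus = Qs - Qd = 255.
Government expenditure = surplus × support price = 255 × 217 = 55335.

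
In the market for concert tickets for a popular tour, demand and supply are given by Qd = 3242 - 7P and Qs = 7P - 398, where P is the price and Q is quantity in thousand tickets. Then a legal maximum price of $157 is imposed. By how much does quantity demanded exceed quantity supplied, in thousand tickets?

In a free market, 3242 - 7P = 7P - 398 gives the equilibrium P* = 260, Q* = 1422.
Because the ceiling (157) lies below the market-clearing price, it is binding.
At P = 157: Qd = 3242 - 7·157 = 2143 and Qs = 7·157 - 398 = 701.
Shortage = Qd - Qs = 2143 - 701 = 1442.

1442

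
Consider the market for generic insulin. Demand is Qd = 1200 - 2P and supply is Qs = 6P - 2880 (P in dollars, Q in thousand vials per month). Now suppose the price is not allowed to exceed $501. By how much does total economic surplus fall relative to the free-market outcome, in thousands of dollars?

972

Without the control the market clears where 1200 - 2P = 6P - 2880, i.e. P* = 510 and Q* = 180.
Since 501 < 510, the ceiling is binding.
At P = 501: Qd = 1200 - 2·501 = 198 and Qs = 6·501 - 2880 = 126.
Quantity traded falls to 126. At Q = 126 the demand price is (1200 - 126)/2 = 537 and the supply price is (2880 + 126)/6 = 501.
Deadweight loss = ½ · (537 - 501) · (180 - 126) = ½ · 36 · 54 = 972.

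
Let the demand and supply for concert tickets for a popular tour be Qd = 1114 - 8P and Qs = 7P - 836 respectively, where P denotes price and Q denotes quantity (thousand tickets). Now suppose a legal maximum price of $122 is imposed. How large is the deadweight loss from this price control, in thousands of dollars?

Equilibrium: 1114 - 8P = 7P - 836, so 1950 = 15P and P* = 130, Q* = 74.
The ceiling of 122 is below the equilibrium price 130, so it binds.
At P = 122: Qd = 1114 - 8·122 = 138 and Qs = 7·122 - 836 = 18.
Quantity traded falls to 18. At Q = 18 the demand price is (1114 - 18)/8 = 137 and the supply price is (836 + 18)/7 = 122.
Deadweight loss = ½ · (137 - 122) · (74 - 18) = ½ · 15 · 56 = 420.

420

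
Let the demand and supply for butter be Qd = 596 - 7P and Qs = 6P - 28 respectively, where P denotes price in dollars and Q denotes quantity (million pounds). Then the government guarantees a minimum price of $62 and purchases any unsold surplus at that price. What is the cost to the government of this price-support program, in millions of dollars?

11284

Setting quantity demanded equal to quantity supplied, 596 - 7P = 6P - 28, gives P* = 48 and Q* = 260.
The floor of 62 is above the equilibrium price 48, so it binds.
At P = 62: Qd = 596 - 7·62 = 162 and Qs = 6·62 - 28 = 344.
Surplus = Qs - Qd = 182.
Government expenditure = surplus × support price = 182 × 62 = 11284.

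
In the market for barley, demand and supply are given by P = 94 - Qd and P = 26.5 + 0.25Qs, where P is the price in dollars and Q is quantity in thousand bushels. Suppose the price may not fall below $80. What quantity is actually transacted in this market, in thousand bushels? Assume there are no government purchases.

Rearranging demand gives Qd = 94 - P; rearranging supply gives Qs = 4P - 106. Setting quantity demanded equal to quantity supplied, 94 - P = 4P - 106, gives P* = 40 and Q* = 54.
Because the floor (80) lies above the market-clearing price, it is binding.
At P = 80: Qd = 94 - 80 = 14 and Qs = 4·80 - 106 = 214.
The quantity actually transacted is the short side, demand: 14.

14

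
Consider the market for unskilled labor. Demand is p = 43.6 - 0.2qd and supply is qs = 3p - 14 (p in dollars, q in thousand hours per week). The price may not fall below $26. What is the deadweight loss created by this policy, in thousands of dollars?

0

Rearranging demand gives qd = 218 - 5p. In a free market, 218 - 5p = 3p - 14 gives the equilibrium p* = 29, q* = 73.
Since 26 is below p* = 29, the floor does not bind and the free-market outcome prevails.
Since the control does not bind, no trades are prevented and deadweight loss is zero.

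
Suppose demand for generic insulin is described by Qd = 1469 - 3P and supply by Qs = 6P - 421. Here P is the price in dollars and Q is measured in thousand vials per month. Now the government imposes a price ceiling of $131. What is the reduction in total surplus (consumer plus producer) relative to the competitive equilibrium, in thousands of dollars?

Without the control the market clears where 1469 - 3P = 6P - 421, i.e. P* = 210 and Q* = 839.
The ceiling of 131 is below the equilibrium price 210, so it binds.
At P = 131: Qd = 1469 - 3·131 = 1076 and Qs = 6·131 - 421 = 365.
Quantity traded falls to 365. At Q = 365 the demand price is (1469 - 365)/3 = 368 and the supply price is (421 + 365)/6 = 131.
Deadweight loss = ½ · (368 - 131) · (839 - 365) = ½ · 237 · 474 = 56169.

56169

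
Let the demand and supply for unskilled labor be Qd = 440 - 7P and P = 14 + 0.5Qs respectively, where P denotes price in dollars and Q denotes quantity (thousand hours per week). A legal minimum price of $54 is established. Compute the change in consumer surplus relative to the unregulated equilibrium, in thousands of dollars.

-138

Rearranging supply gives Qs = 2P - 28. Without the control the market clears where 440 - 7P = 2P - 28, i.e. P* = 52 and Q* = 76.
The floor of 54 is above the equilibrium price 52, so it binds.
At P = 54: Qd = 440 - 7·54 = 62 and Qs = 2·54 - 28 = 80.
Consumer surplus without the control is ½ · (440/7 - 52) · 76 = 2888/7.
With the floor, consumers buy 62 units at 54, so CS = ½ · (440/7 - 54) · 62 = 1922/7.
Change in consumer surplus = 1922/7 - 2888/7 = -138.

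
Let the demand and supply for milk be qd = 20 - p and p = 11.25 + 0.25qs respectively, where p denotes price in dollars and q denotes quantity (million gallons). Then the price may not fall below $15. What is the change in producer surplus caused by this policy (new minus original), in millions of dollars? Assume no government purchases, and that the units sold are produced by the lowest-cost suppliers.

Rearranging supply gives qs = 4p - 45. In a free market, 20 - p = 4p - 45 gives the equilibrium p* = 13, q* = 7.
The floor of 15 is above the equilibrium price 13, so it binds.
At p = 15: qd = 20 - 15 = 5 and qs = 4·15 - 45 = 15.
Producer surplus without the control is ½ · (13 - 11.25) · 7 = 6.125.
With the floor, 5 units are sold at 15. The supply price at q = 5 is 12.5, so PS = ½ · [(15 - 11.25) + (15 - 12.5)] · 5 = 15.625.
Change in producer surplus = 15.625 - 6.125 = 9.5.

9.5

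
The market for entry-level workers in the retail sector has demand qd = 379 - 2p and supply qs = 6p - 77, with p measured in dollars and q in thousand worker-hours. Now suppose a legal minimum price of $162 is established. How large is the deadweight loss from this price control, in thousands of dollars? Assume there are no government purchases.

14700

Without the control the market clears where 379 - 2p = 6p - 77, i.e. p* = 57 and q* = 265.
Because the floor (162) lies above the market-clearing price, it is binding.
At p = 162: qd = 379 - 2·162 = 55 and qs = 6·162 - 77 = 895.
Quantity traded falls to 55. At q = 55 the demand price is (379 - 55)/2 = 162 and the supply price is (77 + 55)/6 = 22.
Deadweight loss = ½ · (162 - 22) · (265 - 55) = ½ · 140 · 210 = 14700.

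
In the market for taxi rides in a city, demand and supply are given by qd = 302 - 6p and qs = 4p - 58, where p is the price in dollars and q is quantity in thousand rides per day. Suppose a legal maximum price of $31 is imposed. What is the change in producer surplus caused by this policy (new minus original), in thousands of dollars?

Without the control the market clears where 302 - 6p = 4p - 58, i.e. p* = 36 and q* = 86.
Because the ceiling (31) lies below the market-clearing price, it is binding.
At p = 31: qd = 302 - 6·31 = 116 and qs = 4·31 - 58 = 66.
Producer surplus without the control is ½ · (36 - 14.5) · 86 = 924.5.
With the ceiling, producers sell 66 units at 31, so PS = ½ · (31 - 14.5) · 66 = 544.5.
Change in producer surplus = 544.5 - 924.5 = -380.

-380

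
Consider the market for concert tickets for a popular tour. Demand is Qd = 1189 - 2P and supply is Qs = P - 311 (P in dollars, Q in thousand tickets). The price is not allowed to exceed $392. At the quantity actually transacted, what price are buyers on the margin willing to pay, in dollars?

554

Setting quantity demanded equal to quantity supplied, 1189 - 2P = P - 311, gives P* = 500 and Q* = 189.
The ceiling of 392 is below the equilibrium price 500, so it binds.
At P = 392: Qd = 1189 - 2·392 = 405 and Qs = 392 - 311 = 81.
Only 81 units reach the market. On the demand curve, the marginal buyer's willingness to pay at Q = 81 is (1189 - 81)/2 = 554.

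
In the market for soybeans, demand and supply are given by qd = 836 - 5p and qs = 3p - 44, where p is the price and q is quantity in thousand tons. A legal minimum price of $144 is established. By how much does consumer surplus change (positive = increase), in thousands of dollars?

Setting quantity demanded equal to quantity supplied, 836 - 5p = 3p - 44, gives p* = 110 and q* = 286.
Since 144 > 110, the floor is binding.
At p = 144: qd = 836 - 5·144 = 116 and qs = 3·144 - 44 = 388.
Consumer surplus without the control is ½ · (167.2 - 110) · 286 = 8179.6.
With the floor, consumers buy 116 units at 144, so CS = ½ · (167.2 - 144) · 116 = 1345.6.
Change in consumer surplus = 1345.6 - 8179.6 = -6834.

-6834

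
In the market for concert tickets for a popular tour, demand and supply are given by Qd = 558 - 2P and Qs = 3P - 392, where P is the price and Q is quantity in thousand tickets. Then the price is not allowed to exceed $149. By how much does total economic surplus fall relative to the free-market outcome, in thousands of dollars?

Equilibrium: 558 - 2P = 3P - 392, so 950 = 5P and P* = 190, Q* = 178.
Since 149 < 190, the ceiling is binding.
At P = 149: Qd = 558 - 2·149 = 260 and Qs = 3·149 - 392 = 55.
Quantity traded falls to 55. At Q = 55 the demand price is (558 - 55)/2 = 251.5 and the supply price is (392 + 55)/3 = 149.
Deadweight loss = ½ · (251.5 - 149) · (178 - 55) = ½ · 102.5 · 123 = 6303.75.

6303.75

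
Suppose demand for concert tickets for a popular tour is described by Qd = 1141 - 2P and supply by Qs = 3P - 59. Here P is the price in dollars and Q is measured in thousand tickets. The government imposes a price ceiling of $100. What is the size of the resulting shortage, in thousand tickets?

700

Setting quantity demanded equal to quantity supplied, 1141 - 2P = 3P - 59, gives P* = 240 and Q* = 661.
Because the ceiling (100) lies below the market-clearing price, it is binding.
At P = 100: Qd = 1141 - 2·100 = 941 and Qs = 3·100 - 59 = 241.
Shortage = Qd - Qs = 941 - 241 = 700.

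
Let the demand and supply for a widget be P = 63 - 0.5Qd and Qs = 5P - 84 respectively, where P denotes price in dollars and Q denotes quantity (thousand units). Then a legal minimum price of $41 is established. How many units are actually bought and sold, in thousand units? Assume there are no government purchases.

44

Rearranging demand gives Qd = 126 - 2P. In a free market, 126 - 2P = 5P - 84 gives the equilibrium P* = 30, Q* = 66.
Because the floor (41) lies above the market-clearing price, it is binding.
At P = 41: Qd = 126 - 2·41 = 44 and Qs = 5·41 - 84 = 121.
The quantity actually transacted is the short side, demand: 44.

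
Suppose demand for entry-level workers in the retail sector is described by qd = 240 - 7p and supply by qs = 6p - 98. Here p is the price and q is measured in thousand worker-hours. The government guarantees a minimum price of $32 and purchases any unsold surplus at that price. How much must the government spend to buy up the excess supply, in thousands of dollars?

Without the control the market clears where 240 - 7p = 6p - 98, i.e. p* = 26 and q* = 58.
The floor of 32 is above the equilibrium price 26, so it binds.
At p = 32: qd = 240 - 7·32 = 16 and qs = 6·32 - 98 = 94.
Surplus = qs - qd = 78.
Government expenditure = surplus × support price = 78 × 32 = 2496.

2496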